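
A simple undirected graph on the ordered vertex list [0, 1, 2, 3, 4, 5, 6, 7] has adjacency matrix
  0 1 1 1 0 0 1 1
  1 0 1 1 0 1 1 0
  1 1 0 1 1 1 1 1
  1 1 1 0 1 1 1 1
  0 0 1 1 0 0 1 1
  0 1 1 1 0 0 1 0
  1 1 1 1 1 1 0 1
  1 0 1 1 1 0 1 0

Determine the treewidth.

A width-4 tree decomposition is:
Bags: B1 = {0, 2, 3, 6, 7}  B2 = {2, 3, 4, 6, 7}  B3 = {0, 1, 2, 3, 6}  B4 = {1, 2, 3, 5, 6}
Tree: B1–B2, B1–B3, B3–B4
Each bag holds 5 vertices, so the decomposition has width 4, which upper-bounds the treewidth. Conversely, {0, 1, 2, 3, 6} is a clique of size 5, and the vertices of any clique must share a bag in every tree decomposition; so some bag has ≥ 5 vertices and tw(G) ≥ 4. Therefore the treewidth is 4.

4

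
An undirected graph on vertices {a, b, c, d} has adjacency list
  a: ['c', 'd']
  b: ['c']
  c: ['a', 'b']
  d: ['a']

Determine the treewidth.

1

A width-1 tree decomposition is:
Bags: B1 = {a, d}  B2 = {a, c}  B3 = {b, c}
Tree: B1–B2, B2–B3
Each bag holds 2 vertices, so the decomposition has width 1, which upper-bounds the treewidth. Since G has at least one edge (e.g. d–a), it is not an edgeless graph, so tw(G) ≥ 1. Hence tw(G) = 1 exactly.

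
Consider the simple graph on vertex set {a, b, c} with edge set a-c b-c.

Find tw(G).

1

A width-1 tree decomposition is:
Bags: B1 = {a, c}  B2 = {b, c}
Tree: B1–B2
The largest bag has 2 vertices, giving width 1; this decomposition certifies tw(G) ≤ 1. G has an edge, so its treewidth is at least 1. Therefore the treewidth is 1.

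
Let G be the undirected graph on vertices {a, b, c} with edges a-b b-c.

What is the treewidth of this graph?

1

A width-1 tree decomposition is:
Bags: B1 = {b, c}  B2 = {a, b}
Tree: B1–B2
Each bag holds 2 vertices, so the decomposition has width 1, which upper-bounds the treewidth. Any graph with an edge has treewidth ≥ 1, and G has the edge b–c. The upper and lower bounds meet at 1, so that is the treewidth.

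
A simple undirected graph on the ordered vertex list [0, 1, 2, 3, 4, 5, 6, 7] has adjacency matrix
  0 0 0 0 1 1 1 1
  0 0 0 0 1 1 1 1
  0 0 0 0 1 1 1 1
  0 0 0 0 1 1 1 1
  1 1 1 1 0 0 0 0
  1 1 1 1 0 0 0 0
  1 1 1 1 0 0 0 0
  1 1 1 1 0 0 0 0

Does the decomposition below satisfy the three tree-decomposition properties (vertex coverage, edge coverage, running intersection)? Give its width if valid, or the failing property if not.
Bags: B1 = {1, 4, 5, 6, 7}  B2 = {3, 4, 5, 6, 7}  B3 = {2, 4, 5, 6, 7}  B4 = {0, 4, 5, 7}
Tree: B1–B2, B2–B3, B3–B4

No — edge (6,0) lies in no bag.

A tree decomposition must satisfy three properties: every vertex lies in some bag; for every edge, both endpoints lie together in some bag; and for every vertex, the bags containing it form a connected subtree. Here edge (6,0) lies in no bag, so the decomposition is invalid.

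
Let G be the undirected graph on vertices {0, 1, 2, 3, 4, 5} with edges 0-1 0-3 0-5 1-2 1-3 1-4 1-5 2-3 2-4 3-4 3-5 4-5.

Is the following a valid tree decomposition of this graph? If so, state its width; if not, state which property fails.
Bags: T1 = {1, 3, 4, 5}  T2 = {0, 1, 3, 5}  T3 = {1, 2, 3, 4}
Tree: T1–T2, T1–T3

Yes; width 3.

Checking the three conditions: (i) the bags cover all of {0, 1, 2, 3, 4, 5}; (ii) for each edge, some bag contains both endpoints; (iii) the bags containing any fixed vertex form a subtree. All hold, so the decomposition is valid with width 4 − 1 = 3.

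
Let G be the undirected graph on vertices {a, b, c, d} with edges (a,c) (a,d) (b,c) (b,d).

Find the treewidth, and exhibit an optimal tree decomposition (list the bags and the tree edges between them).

Each bag holds 3 vertices, so the decomposition has width 2, which upper-bounds the treewidth. For the lower bound, G contains the cycle b–c–a–d–b, so G is not a forest; only forests have treewidth ≤ 1, hence tw(G) ≥ 2. Combining the bounds, tw(G) = 2.

Treewidth 2.
One optimal decomposition is:
Bags: B1 = {a, b, c}  B2 = {a, b, d}
Tree: B1–B2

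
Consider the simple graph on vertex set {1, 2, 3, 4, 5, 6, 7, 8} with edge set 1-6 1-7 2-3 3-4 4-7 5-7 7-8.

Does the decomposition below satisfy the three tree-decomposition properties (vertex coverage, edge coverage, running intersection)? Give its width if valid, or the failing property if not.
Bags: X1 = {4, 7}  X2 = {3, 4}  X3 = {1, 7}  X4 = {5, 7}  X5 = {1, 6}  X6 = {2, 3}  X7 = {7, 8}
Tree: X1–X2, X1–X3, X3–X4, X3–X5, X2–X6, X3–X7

Every vertex of G appears in some bag (union = {1, 2, 3, 4, 5, 6, 7, 8}); every edge is covered by a bag; and for each vertex v the set of bags containing v is connected in the bag tree. The decomposition is therefore valid. The largest bag has 2 vertices, so the width is 1.

Yes; width 1.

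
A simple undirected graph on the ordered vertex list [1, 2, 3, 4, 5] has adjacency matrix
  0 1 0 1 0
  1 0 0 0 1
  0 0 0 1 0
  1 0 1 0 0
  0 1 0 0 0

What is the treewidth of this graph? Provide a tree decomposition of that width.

Treewidth 1.
One such decomposition:
Bags: B1 = {3, 4}  B2 = {1, 4}  B3 = {1, 2}  B4 = {2, 5}
Tree: B1–B2, B2–B3, B3–B4

Each bag holds 2 vertices, so the decomposition has width 1, which upper-bounds the treewidth. G has an edge, so its treewidth is at least 1. Hence tw(G) = 1 exactly.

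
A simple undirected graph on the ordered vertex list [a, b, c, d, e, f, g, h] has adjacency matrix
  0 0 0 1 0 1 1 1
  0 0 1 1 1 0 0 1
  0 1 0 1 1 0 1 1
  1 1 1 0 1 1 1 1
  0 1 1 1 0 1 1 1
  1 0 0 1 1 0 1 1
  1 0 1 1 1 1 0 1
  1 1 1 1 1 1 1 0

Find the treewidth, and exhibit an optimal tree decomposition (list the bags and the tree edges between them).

Treewidth 4.
Bags: B1 = {d, e, f, g, h}  B2 = {a, d, f, g, h}  B3 = {c, d, e, g, h}  B4 = {b, c, d, e, h}
Tree: B1–B2, B1–B3, B3–B4

Every bag has size at most 5, so the width is 5 − 1 = 4 and tw(G) ≤ 4. On the other hand G contains the 5-clique {c, d, e, g, h}. A clique must lie in a single bag of any decomposition, so no decomposition can have width below 4. The upper and lower bounds meet at 4, so that is the treewidth.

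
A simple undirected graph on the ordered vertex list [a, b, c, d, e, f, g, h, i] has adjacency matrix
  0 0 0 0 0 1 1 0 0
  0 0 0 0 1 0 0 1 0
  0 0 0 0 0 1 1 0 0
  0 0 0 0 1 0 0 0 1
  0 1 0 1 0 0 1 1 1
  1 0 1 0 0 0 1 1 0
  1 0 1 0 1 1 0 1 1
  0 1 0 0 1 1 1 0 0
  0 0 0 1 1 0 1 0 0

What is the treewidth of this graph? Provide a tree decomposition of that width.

The largest bag has 3 vertices, giving width 2; this decomposition certifies tw(G) ≤ 2. Conversely, {d, e, i} is a clique of size 3, and the vertices of any clique must share a bag in every tree decomposition; so some bag has ≥ 3 vertices and tw(G) ≥ 2. Combining the bounds, tw(G) = 2.

Treewidth 2.
One optimal decomposition is:
Bags: B1 = {e, g, h}  B2 = {f, g, h}  B3 = {c, f, g}  B4 = {e, g, i}  B5 = {a, f, g}  B6 = {b, e, h}  B7 = {d, e, i}
Tree: B1–B2, B2–B3, B1–B4, B3–B5, B1–B6, B4–B7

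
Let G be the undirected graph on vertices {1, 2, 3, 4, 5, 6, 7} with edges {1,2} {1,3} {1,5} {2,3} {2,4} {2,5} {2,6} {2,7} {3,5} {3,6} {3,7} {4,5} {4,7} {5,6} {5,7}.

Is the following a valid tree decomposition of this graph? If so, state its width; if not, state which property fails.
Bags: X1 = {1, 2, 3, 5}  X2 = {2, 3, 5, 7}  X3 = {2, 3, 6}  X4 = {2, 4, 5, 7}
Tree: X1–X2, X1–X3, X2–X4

A tree decomposition must satisfy three properties: every vertex lies in some bag; for every edge, both endpoints lie together in some bag; and for every vertex, the bags containing it form a connected subtree. Here edge (5,6) lies in no bag, so the decomposition is invalid.

No — edge (5,6) lies in no bag.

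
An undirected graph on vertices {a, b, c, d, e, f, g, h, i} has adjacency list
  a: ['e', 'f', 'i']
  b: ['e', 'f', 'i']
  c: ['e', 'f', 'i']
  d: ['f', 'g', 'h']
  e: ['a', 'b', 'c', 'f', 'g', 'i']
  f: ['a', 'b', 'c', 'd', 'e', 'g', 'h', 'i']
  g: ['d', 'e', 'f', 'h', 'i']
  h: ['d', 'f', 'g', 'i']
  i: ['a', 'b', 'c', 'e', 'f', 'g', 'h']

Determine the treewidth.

A width-3 tree decomposition is:
Bags: B1 = {e, f, g, i}  B2 = {c, e, f, i}  B3 = {f, g, h, i}  B4 = {d, f, g, h}  B5 = {b, e, f, i}  B6 = {a, e, f, i}
Tree: B1–B2, B1–B3, B3–B4, B1–B5, B2–B6
The largest bag has 4 vertices, giving width 3; this decomposition certifies tw(G) ≤ 3. Conversely, {d, f, g, h} is a clique of size 4, and the vertices of any clique must share a bag in every tree decomposition; so some bag has ≥ 4 vertices and tw(G) ≥ 3. Hence tw(G) = 3 exactly.

3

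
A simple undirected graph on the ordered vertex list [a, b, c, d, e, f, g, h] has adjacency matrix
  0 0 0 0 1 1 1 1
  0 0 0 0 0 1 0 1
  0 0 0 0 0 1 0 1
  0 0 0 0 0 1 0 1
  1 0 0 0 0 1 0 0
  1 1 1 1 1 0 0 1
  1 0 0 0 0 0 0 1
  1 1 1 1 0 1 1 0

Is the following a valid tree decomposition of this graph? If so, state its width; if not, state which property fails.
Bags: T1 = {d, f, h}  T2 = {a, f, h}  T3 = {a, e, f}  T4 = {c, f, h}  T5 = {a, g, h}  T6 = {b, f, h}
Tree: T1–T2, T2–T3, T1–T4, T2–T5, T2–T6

Every vertex of G appears in some bag (union = {a, b, c, d, e, f, g, h}); every edge is covered by a bag; and for each vertex v the set of bags containing v is connected in the bag tree. The decomposition is therefore valid. The largest bag has 3 vertices, so the width is 2.

Yes; width 2.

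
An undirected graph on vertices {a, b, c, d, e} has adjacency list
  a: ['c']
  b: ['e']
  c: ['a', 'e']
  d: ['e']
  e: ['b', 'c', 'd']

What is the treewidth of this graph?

A width-1 tree decomposition is:
Bags: B1 = {c, e}  B2 = {d, e}  B3 = {b, e}  B4 = {a, c}
Tree: B1–B2, B2–B3, B1–B4
Every bag has size at most 2, so the width is 2 − 1 = 1 and tw(G) ≤ 1. Any graph with an edge has treewidth ≥ 1, and G has the edge e–c. Therefore the treewidth is 1.

1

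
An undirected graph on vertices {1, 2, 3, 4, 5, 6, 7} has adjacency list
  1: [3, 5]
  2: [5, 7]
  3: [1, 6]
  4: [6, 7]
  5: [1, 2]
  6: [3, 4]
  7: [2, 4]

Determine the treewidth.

2

A width-2 tree decomposition is:
Bags: B1 = {1, 3, 6}  B2 = {1, 4, 6}  B3 = {1, 4, 7}  B4 = {1, 2, 7}  B5 = {1, 2, 5}
Tree: B1–B2, B2–B3, B3–B4, B4–B5
Each bag holds 3 vertices, so the decomposition has width 2, which upper-bounds the treewidth. For the lower bound, G contains the cycle 1–3–6–4–7–2–5–1, so G is not a forest; only forests have treewidth ≤ 1, hence tw(G) ≥ 2. Combining the bounds, tw(G) = 2.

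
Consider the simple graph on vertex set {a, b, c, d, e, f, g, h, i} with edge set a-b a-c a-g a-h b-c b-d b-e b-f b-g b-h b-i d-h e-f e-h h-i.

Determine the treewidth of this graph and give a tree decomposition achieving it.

Treewidth 2.
One such decomposition:
Bags: B1 = {a, b, h}  B2 = {a, b, c}  B3 = {b, h, i}  B4 = {b, e, h}  B5 = {b, d, h}  B6 = {a, b, g}  B7 = {b, e, f}
Tree: B1–B2, B1–B3, B3–B4, B4–B5, B1–B6, B4–B7

Each bag holds 3 vertices, so the decomposition has width 2, which upper-bounds the treewidth. On the other hand G contains the 3-clique {a, b, g}. A clique must lie in a single bag of any decomposition, so no decomposition can have width below 2. The upper and lower bounds meet at 2, so that is the treewidth.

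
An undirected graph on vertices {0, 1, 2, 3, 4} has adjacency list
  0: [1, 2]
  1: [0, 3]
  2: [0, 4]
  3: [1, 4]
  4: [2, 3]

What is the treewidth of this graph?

A width-2 tree decomposition is:
Bags: B1 = {1, 3, 4}  B2 = {1, 2, 4}  B3 = {0, 1, 2}
Tree: B1–B2, B2–B3
Every bag has size at most 3, so the width is 3 − 1 = 2 and tw(G) ≤ 2. The edges 1–3–4–2–0–1 form a cycle, so G is not a tree and its treewidth is at least 2. Combining the bounds, tw(G) = 2.

2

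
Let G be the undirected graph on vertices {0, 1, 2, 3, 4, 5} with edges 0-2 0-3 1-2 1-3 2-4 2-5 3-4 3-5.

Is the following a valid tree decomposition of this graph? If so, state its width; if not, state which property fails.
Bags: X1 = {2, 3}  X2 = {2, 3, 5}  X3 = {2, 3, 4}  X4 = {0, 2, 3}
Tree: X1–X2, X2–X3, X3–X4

No — vertex 1 appears in no bag.

A tree decomposition must satisfy three properties: every vertex lies in some bag; for every edge, both endpoints lie together in some bag; and for every vertex, the bags containing it form a connected subtree. Here vertex 1 appears in no bag, so the decomposition is invalid.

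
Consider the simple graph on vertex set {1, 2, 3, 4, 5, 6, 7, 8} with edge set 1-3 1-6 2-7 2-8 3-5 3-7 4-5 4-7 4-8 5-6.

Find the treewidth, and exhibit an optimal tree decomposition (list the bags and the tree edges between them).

Treewidth 2.
One such decomposition:
Bags: B1 = {2, 7, 8}  B2 = {4, 7, 8}  B3 = {3, 4, 7}  B4 = {3, 4, 5}  B5 = {1, 3, 5}  B6 = {1, 5, 6}
Tree: B1–B2, B2–B3, B3–B4, B4–B5, B5–B6

The largest bag has 3 vertices, giving width 2; this decomposition certifies tw(G) ≤ 2. For the lower bound, G contains the cycle 2–8–4–7–2, so G is not a forest; only forests have treewidth ≤ 1, hence tw(G) ≥ 2. The upper and lower bounds meet at 2, so that is the treewidth.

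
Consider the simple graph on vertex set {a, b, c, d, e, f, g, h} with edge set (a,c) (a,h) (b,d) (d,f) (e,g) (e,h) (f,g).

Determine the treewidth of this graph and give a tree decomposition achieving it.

Treewidth 1.
One optimal decomposition is:
Bags: B1 = {b, d}  B2 = {d, f}  B3 = {f, g}  B4 = {e, g}  B5 = {e, h}  B6 = {a, h}  B7 = {a, c}
Tree: B1–B2, B2–B3, B3–B4, B4–B5, B5–B6, B6–B7

Every bag has size at most 2, so the width is 2 − 1 = 1 and tw(G) ≤ 1. Any graph with an edge has treewidth ≥ 1, and G has the edge b–d. The upper and lower bounds meet at 1, so that is the treewidth.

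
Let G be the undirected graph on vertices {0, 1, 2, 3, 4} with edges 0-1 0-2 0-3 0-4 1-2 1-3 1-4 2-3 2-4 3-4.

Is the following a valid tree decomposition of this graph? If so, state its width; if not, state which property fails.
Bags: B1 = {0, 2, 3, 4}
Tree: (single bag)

No — vertex 1 appears in no bag.

A tree decomposition must satisfy three properties: every vertex lies in some bag; for every edge, both endpoints lie together in some bag; and for every vertex, the bags containing it form a connected subtree. Here vertex 1 appears in no bag, so the decomposition is invalid.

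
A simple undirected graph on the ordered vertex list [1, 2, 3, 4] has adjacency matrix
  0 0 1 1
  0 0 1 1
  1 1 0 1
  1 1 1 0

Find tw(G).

2

A width-2 tree decomposition is:
Bags: B1 = {2, 3, 4}  B2 = {1, 3, 4}
Tree: B1–B2
Each bag holds 3 vertices, so the decomposition has width 2, which upper-bounds the treewidth. For the lower bound, the 3 vertices {1, 3, 4} are pairwise adjacent, and any tree decomposition puts a clique entirely inside one bag — forcing width ≥ 2. Therefore the treewidth is 2.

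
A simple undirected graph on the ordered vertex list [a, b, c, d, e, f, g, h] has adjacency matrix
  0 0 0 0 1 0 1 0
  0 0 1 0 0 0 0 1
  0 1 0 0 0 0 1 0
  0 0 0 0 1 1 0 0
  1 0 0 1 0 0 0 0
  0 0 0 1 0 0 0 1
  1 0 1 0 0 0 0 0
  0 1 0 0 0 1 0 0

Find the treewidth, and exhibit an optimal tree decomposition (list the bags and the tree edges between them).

Each bag holds 3 vertices, so the decomposition has width 2, which upper-bounds the treewidth. The edges e–d–f–h–b–c–g–a–e form a cycle, so G is not a tree and its treewidth is at least 2. The upper and lower bounds meet at 2, so that is the treewidth.

Treewidth 2.
One such decomposition:
Bags: B1 = {d, e, f}  B2 = {e, f, h}  B3 = {b, e, h}  B4 = {b, c, e}  B5 = {c, e, g}  B6 = {a, e, g}
Tree: B1–B2, B2–B3, B3–B4, B4–B5, B5–B6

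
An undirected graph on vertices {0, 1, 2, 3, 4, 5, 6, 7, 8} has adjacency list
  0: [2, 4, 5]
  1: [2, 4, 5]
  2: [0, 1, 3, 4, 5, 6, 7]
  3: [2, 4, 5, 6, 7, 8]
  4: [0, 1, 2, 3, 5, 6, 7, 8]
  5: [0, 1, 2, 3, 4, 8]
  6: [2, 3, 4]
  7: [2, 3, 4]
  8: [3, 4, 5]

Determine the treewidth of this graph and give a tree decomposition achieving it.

Treewidth 3.
Bags: B1 = {3, 4, 5, 8}  B2 = {2, 3, 4, 5}  B3 = {2, 3, 4, 7}  B4 = {2, 3, 4, 6}  B5 = {1, 2, 4, 5}  B6 = {0, 2, 4, 5}
Tree: B1–B2, B2–B3, B2–B4, B2–B5, B5–B6

The largest bag has 4 vertices, giving width 3; this decomposition certifies tw(G) ≤ 3. Conversely, {3, 4, 5, 8} is a clique of size 4, and the vertices of any clique must share a bag in every tree decomposition; so some bag has ≥ 4 vertices and tw(G) ≥ 3. Therefore the treewidth is 3.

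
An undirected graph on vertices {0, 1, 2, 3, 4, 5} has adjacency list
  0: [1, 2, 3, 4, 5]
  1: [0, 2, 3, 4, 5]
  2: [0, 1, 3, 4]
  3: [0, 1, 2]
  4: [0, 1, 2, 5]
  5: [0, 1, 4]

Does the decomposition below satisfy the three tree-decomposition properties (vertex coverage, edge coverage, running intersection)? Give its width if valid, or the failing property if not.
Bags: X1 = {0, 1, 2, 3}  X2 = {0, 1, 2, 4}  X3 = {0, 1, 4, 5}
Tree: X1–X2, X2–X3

Checking the three conditions: (i) the bags cover all of {0, 1, 2, 3, 4, 5}; (ii) for each edge, some bag contains both endpoints; (iii) the bags containing any fixed vertex form a subtree. All hold, so the decomposition is valid with width 4 − 1 = 3.

Yes; width 3.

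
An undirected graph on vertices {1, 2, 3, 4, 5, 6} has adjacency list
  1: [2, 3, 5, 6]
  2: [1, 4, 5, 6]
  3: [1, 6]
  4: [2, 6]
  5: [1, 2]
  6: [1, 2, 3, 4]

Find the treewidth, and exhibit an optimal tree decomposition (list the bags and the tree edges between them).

Each bag holds 3 vertices, so the decomposition has width 2, which upper-bounds the treewidth. For the lower bound, the 3 vertices {1, 2, 5} are pairwise adjacent, and any tree decomposition puts a clique entirely inside one bag — forcing width ≥ 2. Therefore the treewidth is 2.

Treewidth 2.
One optimal decomposition is:
Bags: B1 = {1, 2, 5}  B2 = {1, 2, 6}  B3 = {1, 3, 6}  B4 = {2, 4, 6}
Tree: B1–B2, B2–B3, B2–B4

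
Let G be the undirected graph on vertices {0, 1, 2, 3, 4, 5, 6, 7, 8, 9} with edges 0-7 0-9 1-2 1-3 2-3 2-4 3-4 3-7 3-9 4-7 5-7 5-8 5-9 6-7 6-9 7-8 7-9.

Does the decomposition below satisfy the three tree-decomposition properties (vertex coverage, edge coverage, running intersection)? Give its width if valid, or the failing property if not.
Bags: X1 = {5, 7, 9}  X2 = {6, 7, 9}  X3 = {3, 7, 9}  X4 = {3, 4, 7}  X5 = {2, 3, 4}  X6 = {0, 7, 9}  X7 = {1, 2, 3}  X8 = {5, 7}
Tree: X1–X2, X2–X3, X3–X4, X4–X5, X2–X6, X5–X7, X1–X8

A tree decomposition must satisfy three properties: every vertex lies in some bag; for every edge, both endpoints lie together in some bag; and for every vertex, the bags containing it form a connected subtree. Here vertex 8 appears in no bag, so the decomposition is invalid.

No — vertex 8 appears in no bag.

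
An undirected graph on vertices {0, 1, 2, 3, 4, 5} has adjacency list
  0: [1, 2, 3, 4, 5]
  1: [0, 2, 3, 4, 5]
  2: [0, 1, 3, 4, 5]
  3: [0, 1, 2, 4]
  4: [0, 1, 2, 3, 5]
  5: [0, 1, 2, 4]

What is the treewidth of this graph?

4

A width-4 tree decomposition is:
Bags: B1 = {0, 1, 2, 4, 5}  B2 = {0, 1, 2, 3, 4}
Tree: B1–B2
The largest bag has 5 vertices, giving width 4; this decomposition certifies tw(G) ≤ 4. On the other hand G contains the 5-clique {0, 1, 2, 3, 4}. A clique must lie in a single bag of any decomposition, so no decomposition can have width below 4. The upper and lower bounds meet at 4, so that is the treewidth.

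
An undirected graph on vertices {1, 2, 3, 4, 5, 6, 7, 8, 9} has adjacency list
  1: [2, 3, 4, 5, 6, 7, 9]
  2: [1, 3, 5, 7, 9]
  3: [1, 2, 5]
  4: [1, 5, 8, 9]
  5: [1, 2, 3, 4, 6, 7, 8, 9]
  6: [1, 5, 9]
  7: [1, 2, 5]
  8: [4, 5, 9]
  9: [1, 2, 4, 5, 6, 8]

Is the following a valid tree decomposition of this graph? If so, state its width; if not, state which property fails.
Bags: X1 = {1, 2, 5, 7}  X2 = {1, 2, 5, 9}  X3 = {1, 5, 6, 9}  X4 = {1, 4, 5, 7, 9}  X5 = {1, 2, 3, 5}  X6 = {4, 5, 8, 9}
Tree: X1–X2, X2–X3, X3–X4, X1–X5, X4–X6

A tree decomposition must satisfy three properties: every vertex lies in some bag; for every edge, both endpoints lie together in some bag; and for every vertex, the bags containing it form a connected subtree. Here bags containing vertex 7 are not connected in the tree, so the decomposition is invalid.

No — bags containing vertex 7 are not connected in the tree.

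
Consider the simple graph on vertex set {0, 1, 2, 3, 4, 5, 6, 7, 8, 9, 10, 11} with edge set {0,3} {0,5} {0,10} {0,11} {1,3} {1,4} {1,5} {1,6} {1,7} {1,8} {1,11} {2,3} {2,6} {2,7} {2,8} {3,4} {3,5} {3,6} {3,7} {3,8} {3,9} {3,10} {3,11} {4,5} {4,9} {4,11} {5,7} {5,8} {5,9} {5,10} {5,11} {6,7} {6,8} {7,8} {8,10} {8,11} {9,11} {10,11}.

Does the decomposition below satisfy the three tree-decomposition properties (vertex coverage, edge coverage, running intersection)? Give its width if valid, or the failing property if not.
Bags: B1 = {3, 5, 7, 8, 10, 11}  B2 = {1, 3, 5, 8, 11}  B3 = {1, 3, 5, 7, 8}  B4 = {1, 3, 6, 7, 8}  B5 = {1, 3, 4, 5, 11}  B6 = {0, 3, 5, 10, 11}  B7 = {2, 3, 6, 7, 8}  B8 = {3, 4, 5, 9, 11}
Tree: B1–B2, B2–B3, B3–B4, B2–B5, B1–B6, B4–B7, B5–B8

No — bags containing vertex 7 are not connected in the tree.

A tree decomposition must satisfy three properties: every vertex lies in some bag; for every edge, both endpoints lie together in some bag; and for every vertex, the bags containing it form a connected subtree. Here bags containing vertex 7 are not connected in the tree, so the decomposition is invalid.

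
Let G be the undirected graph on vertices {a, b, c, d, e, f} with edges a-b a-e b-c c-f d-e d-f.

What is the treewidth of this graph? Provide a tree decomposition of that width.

Treewidth 2.
Bags: B1 = {a, b, c}  B2 = {a, c, f}  B3 = {a, d, f}  B4 = {a, d, e}
Tree: B1–B2, B2–B3, B3–B4

Each bag holds 3 vertices, so the decomposition has width 2, which upper-bounds the treewidth. The edges a–b–c–f–d–e–a form a cycle, so G is not a tree and its treewidth is at least 2. Therefore the treewidth is 2.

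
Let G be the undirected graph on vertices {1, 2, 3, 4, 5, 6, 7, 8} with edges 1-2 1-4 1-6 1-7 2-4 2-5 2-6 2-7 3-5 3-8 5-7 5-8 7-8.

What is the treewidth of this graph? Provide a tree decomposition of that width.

Each bag holds 3 vertices, so the decomposition has width 2, which upper-bounds the treewidth. Conversely, {3, 5, 8} is a clique of size 3, and the vertices of any clique must share a bag in every tree decomposition; so some bag has ≥ 3 vertices and tw(G) ≥ 2. The upper and lower bounds meet at 2, so that is the treewidth.

Treewidth 2.
One optimal decomposition is:
Bags: B1 = {2, 5, 7}  B2 = {1, 2, 7}  B3 = {1, 2, 6}  B4 = {1, 2, 4}  B5 = {5, 7, 8}  B6 = {3, 5, 8}
Tree: B1–B2, B2–B3, B2–B4, B1–B5, B5–B6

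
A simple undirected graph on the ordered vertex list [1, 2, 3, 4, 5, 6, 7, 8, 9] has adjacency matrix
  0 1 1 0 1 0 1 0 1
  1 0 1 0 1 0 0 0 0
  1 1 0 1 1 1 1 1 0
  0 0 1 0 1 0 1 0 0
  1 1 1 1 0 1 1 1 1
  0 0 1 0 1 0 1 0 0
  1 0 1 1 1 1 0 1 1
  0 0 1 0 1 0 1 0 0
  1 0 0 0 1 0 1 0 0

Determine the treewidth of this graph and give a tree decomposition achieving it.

Treewidth 3.
Bags: B1 = {3, 5, 7, 8}  B2 = {1, 3, 5, 7}  B3 = {3, 4, 5, 7}  B4 = {3, 5, 6, 7}  B5 = {1, 2, 3, 5}  B6 = {1, 5, 7, 9}
Tree: B1–B2, B1–B3, B2–B4, B2–B5, B2–B6

The largest bag has 4 vertices, giving width 3; this decomposition certifies tw(G) ≤ 3. On the other hand G contains the 4-clique {1, 5, 7, 9}. A clique must lie in a single bag of any decomposition, so no decomposition can have width below 3. Combining the bounds, tw(G) = 3.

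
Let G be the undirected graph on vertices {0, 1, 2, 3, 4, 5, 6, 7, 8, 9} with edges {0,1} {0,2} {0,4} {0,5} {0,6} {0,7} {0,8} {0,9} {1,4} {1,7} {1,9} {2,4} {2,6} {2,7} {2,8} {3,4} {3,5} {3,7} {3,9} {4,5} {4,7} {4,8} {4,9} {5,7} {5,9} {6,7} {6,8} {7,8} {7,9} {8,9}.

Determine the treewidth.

4

A width-4 tree decomposition is:
Bags: B1 = {0, 4, 5, 7, 9}  B2 = {0, 4, 7, 8, 9}  B3 = {3, 4, 5, 7, 9}  B4 = {0, 1, 4, 7, 9}  B5 = {0, 2, 4, 7, 8}  B6 = {0, 2, 6, 7, 8}
Tree: B1–B2, B1–B3, B2–B4, B2–B5, B5–B6
Every bag has size at most 5, so the width is 5 − 1 = 4 and tw(G) ≤ 4. On the other hand G contains the 5-clique {0, 4, 7, 8, 9}. A clique must lie in a single bag of any decomposition, so no decomposition can have width below 4. Hence tw(G) = 4 exactly.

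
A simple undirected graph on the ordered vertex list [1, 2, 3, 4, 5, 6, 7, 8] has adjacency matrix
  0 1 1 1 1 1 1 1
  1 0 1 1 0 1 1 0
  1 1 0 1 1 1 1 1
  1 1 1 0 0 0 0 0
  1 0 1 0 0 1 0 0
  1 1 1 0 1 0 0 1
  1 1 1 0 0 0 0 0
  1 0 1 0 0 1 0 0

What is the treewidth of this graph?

3

A width-3 tree decomposition is:
Bags: B1 = {1, 2, 3, 6}  B2 = {1, 2, 3, 7}  B3 = {1, 3, 5, 6}  B4 = {1, 3, 6, 8}  B5 = {1, 2, 3, 4}
Tree: B1–B2, B1–B3, B1–B4, B1–B5
Each bag holds 4 vertices, so the decomposition has width 3, which upper-bounds the treewidth. For the lower bound, the 4 vertices {1, 3, 6, 8} are pairwise adjacent, and any tree decomposition puts a clique entirely inside one bag — forcing width ≥ 3. Therefore the treewidth is 3.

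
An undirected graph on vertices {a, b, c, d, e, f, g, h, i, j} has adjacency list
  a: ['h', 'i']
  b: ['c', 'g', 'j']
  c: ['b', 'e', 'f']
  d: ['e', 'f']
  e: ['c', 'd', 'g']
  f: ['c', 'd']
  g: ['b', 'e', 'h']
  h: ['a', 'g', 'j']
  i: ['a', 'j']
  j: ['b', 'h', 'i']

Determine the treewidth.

2

A width-2 tree decomposition is:
Bags: B1 = {d, e, f}  B2 = {c, e, f}  B3 = {c, e, g}  B4 = {b, c, g}  B5 = {b, g, h}  B6 = {b, h, j}  B7 = {a, h, j}  B8 = {a, i, j}
Tree: B1–B2, B2–B3, B3–B4, B4–B5, B5–B6, B6–B7, B7–B8
The largest bag has 3 vertices, giving width 2; this decomposition certifies tw(G) ≤ 2. The edges d–f–c–e–d form a cycle, so G is not a tree and its treewidth is at least 2. Hence tw(G) = 2 exactly.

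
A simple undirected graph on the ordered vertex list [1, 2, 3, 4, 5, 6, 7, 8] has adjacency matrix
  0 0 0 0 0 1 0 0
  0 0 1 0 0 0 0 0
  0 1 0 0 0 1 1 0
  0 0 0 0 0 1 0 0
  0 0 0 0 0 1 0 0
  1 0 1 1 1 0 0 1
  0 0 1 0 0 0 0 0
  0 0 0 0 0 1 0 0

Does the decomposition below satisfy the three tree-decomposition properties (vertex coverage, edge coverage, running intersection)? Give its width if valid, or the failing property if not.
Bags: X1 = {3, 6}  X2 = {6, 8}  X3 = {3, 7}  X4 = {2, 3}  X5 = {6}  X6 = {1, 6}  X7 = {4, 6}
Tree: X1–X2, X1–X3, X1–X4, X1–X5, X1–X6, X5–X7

A tree decomposition must satisfy three properties: every vertex lies in some bag; for every edge, both endpoints lie together in some bag; and for every vertex, the bags containing it form a connected subtree. Here vertex 5 appears in no bag, so the decomposition is invalid.

No — vertex 5 appears in no bag.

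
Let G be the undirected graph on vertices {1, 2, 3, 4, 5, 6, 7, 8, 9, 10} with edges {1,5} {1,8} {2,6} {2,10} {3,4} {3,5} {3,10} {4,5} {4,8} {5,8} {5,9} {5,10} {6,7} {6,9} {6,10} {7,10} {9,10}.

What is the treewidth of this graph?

2

A width-2 tree decomposition is:
Bags: B1 = {3, 5, 10}  B2 = {5, 9, 10}  B3 = {3, 4, 5}  B4 = {4, 5, 8}  B5 = {6, 9, 10}  B6 = {1, 5, 8}  B7 = {6, 7, 10}  B8 = {2, 6, 10}
Tree: B1–B2, B1–B3, B3–B4, B2–B5, B4–B6, B5–B7, B7–B8
Every bag has size at most 3, so the width is 3 − 1 = 2 and tw(G) ≤ 2. For the lower bound, the 3 vertices {2, 6, 10} are pairwise adjacent, and any tree decomposition puts a clique entirely inside one bag — forcing width ≥ 2. The upper and lower bounds meet at 2, so that is the treewidth.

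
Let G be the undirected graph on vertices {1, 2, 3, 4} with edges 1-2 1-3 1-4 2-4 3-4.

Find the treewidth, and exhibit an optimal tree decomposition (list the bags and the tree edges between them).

Treewidth 2.
One optimal decomposition is:
Bags: B1 = {1, 3, 4}  B2 = {1, 2, 4}
Tree: B1–B2

Each bag holds 3 vertices, so the decomposition has width 2, which upper-bounds the treewidth. On the other hand G contains the 3-clique {1, 2, 4}. A clique must lie in a single bag of any decomposition, so no decomposition can have width below 2. Combining the bounds, tw(G) = 2.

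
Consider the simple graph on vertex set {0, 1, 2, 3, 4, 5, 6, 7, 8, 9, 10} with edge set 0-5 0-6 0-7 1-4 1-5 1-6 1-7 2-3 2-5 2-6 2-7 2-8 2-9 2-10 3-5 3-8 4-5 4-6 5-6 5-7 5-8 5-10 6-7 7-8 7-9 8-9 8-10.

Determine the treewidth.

A width-3 tree decomposition is:
Bags: B1 = {2, 5, 7, 8}  B2 = {2, 5, 6, 7}  B3 = {2, 5, 8, 10}  B4 = {2, 7, 8, 9}  B5 = {2, 3, 5, 8}  B6 = {1, 5, 6, 7}  B7 = {1, 4, 5, 6}  B8 = {0, 5, 6, 7}
Tree: B1–B2, B1–B3, B1–B4, B3–B5, B2–B6, B6–B7, B2–B8
The largest bag has 4 vertices, giving width 3; this decomposition certifies tw(G) ≤ 3. Conversely, {2, 7, 8, 9} is a clique of size 4, and the vertices of any clique must share a bag in every tree decomposition; so some bag has ≥ 4 vertices and tw(G) ≥ 3. Hence tw(G) = 3 exactly.

3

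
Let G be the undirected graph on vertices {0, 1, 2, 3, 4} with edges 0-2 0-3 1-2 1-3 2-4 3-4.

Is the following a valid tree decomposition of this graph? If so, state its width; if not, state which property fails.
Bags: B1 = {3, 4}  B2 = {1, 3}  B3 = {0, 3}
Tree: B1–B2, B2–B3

A tree decomposition must satisfy three properties: every vertex lies in some bag; for every edge, both endpoints lie together in some bag; and for every vertex, the bags containing it form a connected subtree. Here vertex 2 appears in no bag, so the decomposition is invalid.

No — vertex 2 appears in no bag.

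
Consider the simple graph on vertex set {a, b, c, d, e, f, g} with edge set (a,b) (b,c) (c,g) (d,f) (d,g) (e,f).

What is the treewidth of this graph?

A width-1 tree decomposition is:
Bags: B1 = {e, f}  B2 = {d, f}  B3 = {d, g}  B4 = {c, g}  B5 = {b, c}  B6 = {a, b}
Tree: B1–B2, B2–B3, B3–B4, B4–B5, B5–B6
The largest bag has 2 vertices, giving width 1; this decomposition certifies tw(G) ≤ 1. Any graph with an edge has treewidth ≥ 1, and G has the edge e–f. The upper and lower bounds meet at 1, so that is the treewidth.

1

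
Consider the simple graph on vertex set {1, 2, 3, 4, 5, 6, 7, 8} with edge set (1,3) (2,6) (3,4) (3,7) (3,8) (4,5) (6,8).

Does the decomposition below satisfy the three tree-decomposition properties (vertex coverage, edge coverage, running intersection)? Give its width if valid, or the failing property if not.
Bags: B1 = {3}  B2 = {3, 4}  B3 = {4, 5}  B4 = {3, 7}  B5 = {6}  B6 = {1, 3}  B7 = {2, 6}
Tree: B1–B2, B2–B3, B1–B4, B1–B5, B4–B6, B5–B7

A tree decomposition must satisfy three properties: every vertex lies in some bag; for every edge, both endpoints lie together in some bag; and for every vertex, the bags containing it form a connected subtree. Here vertex 8 appears in no bag, so the decomposition is invalid.

No — vertex 8 appears in no bag.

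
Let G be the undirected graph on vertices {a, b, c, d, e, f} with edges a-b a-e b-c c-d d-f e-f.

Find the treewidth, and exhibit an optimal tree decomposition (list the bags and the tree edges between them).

Each bag holds 3 vertices, so the decomposition has width 2, which upper-bounds the treewidth. Since b–c–d–f–e–a–b is a cycle in G, G is not acyclic. Forests are exactly the graphs of treewidth ≤ 1, so tw(G) ≥ 2. Combining the bounds, tw(G) = 2.

Treewidth 2.
One optimal decomposition is:
Bags: B1 = {b, c, d}  B2 = {b, d, f}  B3 = {b, e, f}  B4 = {a, b, e}
Tree: B1–B2, B2–B3, B3–B4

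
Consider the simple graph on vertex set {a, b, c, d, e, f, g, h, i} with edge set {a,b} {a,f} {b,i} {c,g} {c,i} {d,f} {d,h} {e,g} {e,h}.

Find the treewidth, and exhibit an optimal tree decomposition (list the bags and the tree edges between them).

The largest bag has 3 vertices, giving width 2; this decomposition certifies tw(G) ≤ 2. Since a–b–i–c–g–e–h–d–f–a is a cycle in G, G is not acyclic. Forests are exactly the graphs of treewidth ≤ 1, so tw(G) ≥ 2. Combining the bounds, tw(G) = 2.

Treewidth 2.
One optimal decomposition is:
Bags: B1 = {a, b, i}  B2 = {a, c, i}  B3 = {a, c, g}  B4 = {a, e, g}  B5 = {a, e, h}  B6 = {a, d, h}  B7 = {a, d, f}
Tree: B1–B2, B2–B3, B3–B4, B4–B5, B5–B6, B6–B7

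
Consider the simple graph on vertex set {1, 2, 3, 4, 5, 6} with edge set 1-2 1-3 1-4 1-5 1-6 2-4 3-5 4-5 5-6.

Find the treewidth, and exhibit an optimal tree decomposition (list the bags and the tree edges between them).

Each bag holds 3 vertices, so the decomposition has width 2, which upper-bounds the treewidth. Conversely, {1, 2, 4} is a clique of size 3, and the vertices of any clique must share a bag in every tree decomposition; so some bag has ≥ 3 vertices and tw(G) ≥ 2. Combining the bounds, tw(G) = 2.

Treewidth 2.
One such decomposition:
Bags: B1 = {1, 4, 5}  B2 = {1, 5, 6}  B3 = {1, 3, 5}  B4 = {1, 2, 4}
Tree: B1–B2, B1–B3, B1–B4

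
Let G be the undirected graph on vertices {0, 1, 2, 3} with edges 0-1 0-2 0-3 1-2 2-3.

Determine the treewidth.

A width-2 tree decomposition is:
Bags: B1 = {0, 2, 3}  B2 = {0, 1, 2}
Tree: B1–B2
Each bag holds 3 vertices, so the decomposition has width 2, which upper-bounds the treewidth. For the lower bound, the 3 vertices {0, 1, 2} are pairwise adjacent, and any tree decomposition puts a clique entirely inside one bag — forcing width ≥ 2. Therefore the treewidth is 2.

2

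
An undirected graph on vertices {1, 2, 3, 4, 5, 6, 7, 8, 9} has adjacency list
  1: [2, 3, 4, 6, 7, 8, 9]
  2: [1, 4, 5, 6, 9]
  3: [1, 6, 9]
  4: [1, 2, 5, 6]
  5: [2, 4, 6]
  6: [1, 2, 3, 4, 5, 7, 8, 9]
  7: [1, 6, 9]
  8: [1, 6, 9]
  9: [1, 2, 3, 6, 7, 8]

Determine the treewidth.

3

A width-3 tree decomposition is:
Bags: B1 = {1, 6, 8, 9}  B2 = {1, 6, 7, 9}  B3 = {1, 2, 6, 9}  B4 = {1, 3, 6, 9}  B5 = {1, 2, 4, 6}  B6 = {2, 4, 5, 6}
Tree: B1–B2, B1–B3, B2–B4, B3–B5, B5–B6
Each bag holds 4 vertices, so the decomposition has width 3, which upper-bounds the treewidth. Conversely, {1, 6, 8, 9} is a clique of size 4, and the vertices of any clique must share a bag in every tree decomposition; so some bag has ≥ 4 vertices and tw(G) ≥ 3. Hence tw(G) = 3 exactly.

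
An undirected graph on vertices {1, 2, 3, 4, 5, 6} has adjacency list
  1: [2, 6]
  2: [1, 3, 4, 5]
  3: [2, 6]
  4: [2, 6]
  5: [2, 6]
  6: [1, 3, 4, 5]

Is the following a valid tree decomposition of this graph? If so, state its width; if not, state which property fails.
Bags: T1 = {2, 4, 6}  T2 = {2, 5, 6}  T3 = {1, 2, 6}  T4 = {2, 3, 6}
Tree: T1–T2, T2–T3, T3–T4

Checking the three conditions: (i) the bags cover all of {1, 2, 3, 4, 5, 6}; (ii) for each edge, some bag contains both endpoints; (iii) the bags containing any fixed vertex form a subtree. All hold, so the decomposition is valid with width 3 − 1 = 2.

Yes; width 2.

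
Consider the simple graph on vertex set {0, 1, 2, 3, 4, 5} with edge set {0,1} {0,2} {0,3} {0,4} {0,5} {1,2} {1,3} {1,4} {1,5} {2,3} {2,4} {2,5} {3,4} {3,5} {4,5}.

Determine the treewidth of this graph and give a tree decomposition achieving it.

Treewidth 5.
One such decomposition:
Bags: B1 = {0, 1, 2, 3, 4, 5}
Tree: (single bag)

With just one bag of size 6, the width is 6 − 1 = 5, so tw(G) ≤ 5. For the lower bound, the 6 vertices {0, 1, 2, 3, 4, 5} are pairwise adjacent, and any tree decomposition puts a clique entirely inside one bag — forcing width ≥ 5. Combining the bounds, tw(G) = 5.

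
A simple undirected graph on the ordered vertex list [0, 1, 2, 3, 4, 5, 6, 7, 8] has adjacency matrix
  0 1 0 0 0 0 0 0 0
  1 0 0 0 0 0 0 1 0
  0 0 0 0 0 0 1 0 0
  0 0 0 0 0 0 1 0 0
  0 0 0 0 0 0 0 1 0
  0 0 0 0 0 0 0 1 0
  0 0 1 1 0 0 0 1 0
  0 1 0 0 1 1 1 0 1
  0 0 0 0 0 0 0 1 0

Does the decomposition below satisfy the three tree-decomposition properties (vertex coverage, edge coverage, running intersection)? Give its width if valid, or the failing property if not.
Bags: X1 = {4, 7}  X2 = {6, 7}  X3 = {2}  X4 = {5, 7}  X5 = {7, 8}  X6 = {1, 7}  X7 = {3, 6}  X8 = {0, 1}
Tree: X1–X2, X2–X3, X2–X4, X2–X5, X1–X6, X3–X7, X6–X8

No — edge (6,2) lies in no bag.

A tree decomposition must satisfy three properties: every vertex lies in some bag; for every edge, both endpoints lie together in some bag; and for every vertex, the bags containing it form a connected subtree. Here edge (6,2) lies in no bag, so the decomposition is invalid.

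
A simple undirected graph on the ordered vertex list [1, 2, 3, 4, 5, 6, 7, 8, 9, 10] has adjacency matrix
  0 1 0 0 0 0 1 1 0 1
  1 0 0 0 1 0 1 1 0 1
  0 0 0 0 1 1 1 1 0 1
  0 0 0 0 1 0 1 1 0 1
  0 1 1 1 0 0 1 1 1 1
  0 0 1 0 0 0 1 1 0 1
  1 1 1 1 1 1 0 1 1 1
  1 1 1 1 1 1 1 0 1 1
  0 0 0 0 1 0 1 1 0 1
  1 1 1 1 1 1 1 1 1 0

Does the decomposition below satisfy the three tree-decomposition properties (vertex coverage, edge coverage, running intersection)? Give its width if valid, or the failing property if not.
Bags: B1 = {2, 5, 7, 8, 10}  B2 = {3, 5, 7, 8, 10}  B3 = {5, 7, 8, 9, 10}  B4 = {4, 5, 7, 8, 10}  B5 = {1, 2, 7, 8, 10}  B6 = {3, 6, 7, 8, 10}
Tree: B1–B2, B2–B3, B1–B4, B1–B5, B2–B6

Yes; width 4.

Checking the three conditions: (i) the bags cover all of {1, 2, 3, 4, 5, 6, 7, 8, 9, 10}; (ii) for each edge, some bag contains both endpoints; (iii) the bags containing any fixed vertex form a subtree. All hold, so the decomposition is valid with width 5 − 1 = 4.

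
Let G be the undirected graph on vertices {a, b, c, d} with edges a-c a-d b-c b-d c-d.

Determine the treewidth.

A width-2 tree decomposition is:
Bags: B1 = {a, c, d}  B2 = {b, c, d}
Tree: B1–B2
The largest bag has 3 vertices, giving width 2; this decomposition certifies tw(G) ≤ 2. Conversely, {a, c, d} is a clique of size 3, and the vertices of any clique must share a bag in every tree decomposition; so some bag has ≥ 3 vertices and tw(G) ≥ 2. Therefore the treewidth is 2.

2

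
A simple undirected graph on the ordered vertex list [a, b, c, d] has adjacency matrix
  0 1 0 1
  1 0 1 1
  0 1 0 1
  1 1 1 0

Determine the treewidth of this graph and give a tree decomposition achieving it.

Every bag has size at most 3, so the width is 3 − 1 = 2 and tw(G) ≤ 2. Conversely, {b, c, d} is a clique of size 3, and the vertices of any clique must share a bag in every tree decomposition; so some bag has ≥ 3 vertices and tw(G) ≥ 2. Therefore the treewidth is 2.

Treewidth 2.
One such decomposition:
Bags: B1 = {a, b, d}  B2 = {b, c, d}
Tree: B1–B2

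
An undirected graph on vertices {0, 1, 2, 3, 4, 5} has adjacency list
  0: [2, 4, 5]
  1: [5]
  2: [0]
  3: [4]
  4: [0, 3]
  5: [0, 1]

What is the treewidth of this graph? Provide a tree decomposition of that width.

Every bag has size at most 2, so the width is 2 − 1 = 1 and tw(G) ≤ 1. Since G has at least one edge (e.g. 0–5), it is not an edgeless graph, so tw(G) ≥ 1. Hence tw(G) = 1 exactly.

Treewidth 1.
Bags: B1 = {0, 5}  B2 = {0, 2}  B3 = {0, 4}  B4 = {1, 5}  B5 = {3, 4}
Tree: B1–B2, B1–B3, B1–B4, B3–B5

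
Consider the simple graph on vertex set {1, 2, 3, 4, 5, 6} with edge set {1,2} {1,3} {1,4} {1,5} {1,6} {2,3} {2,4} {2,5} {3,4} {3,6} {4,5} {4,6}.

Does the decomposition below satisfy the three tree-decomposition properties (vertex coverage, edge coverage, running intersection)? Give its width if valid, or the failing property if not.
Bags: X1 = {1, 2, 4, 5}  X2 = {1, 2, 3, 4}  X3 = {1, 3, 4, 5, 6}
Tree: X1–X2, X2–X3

A tree decomposition must satisfy three properties: every vertex lies in some bag; for every edge, both endpoints lie together in some bag; and for every vertex, the bags containing it form a connected subtree. Here bags containing vertex 5 are not connected in the tree, so the decomposition is invalid.

No — bags containing vertex 5 are not connected in the tree.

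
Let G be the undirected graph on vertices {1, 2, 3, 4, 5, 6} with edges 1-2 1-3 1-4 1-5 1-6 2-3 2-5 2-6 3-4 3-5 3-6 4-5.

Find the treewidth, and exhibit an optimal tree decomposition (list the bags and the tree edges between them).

Treewidth 3.
One such decomposition:
Bags: B1 = {1, 2, 3, 5}  B2 = {1, 3, 4, 5}  B3 = {1, 2, 3, 6}
Tree: B1–B2, B1–B3

The largest bag has 4 vertices, giving width 3; this decomposition certifies tw(G) ≤ 3. On the other hand G contains the 4-clique {1, 2, 3, 5}. A clique must lie in a single bag of any decomposition, so no decomposition can have width below 3. The upper and lower bounds meet at 3, so that is the treewidth.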